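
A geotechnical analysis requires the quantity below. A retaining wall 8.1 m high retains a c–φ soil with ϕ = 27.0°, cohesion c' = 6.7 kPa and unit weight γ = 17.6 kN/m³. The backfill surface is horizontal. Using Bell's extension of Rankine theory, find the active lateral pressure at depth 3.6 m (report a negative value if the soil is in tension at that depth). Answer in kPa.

15.6 kPa

K_a = (1 − sin φ)/(1 + sin φ) = 0.3755.
σ_a = K_a γ z − 2c√K_a = 0.3755×17.6×3.6 − 2×6.7×0.6128 = 15.58 kPa.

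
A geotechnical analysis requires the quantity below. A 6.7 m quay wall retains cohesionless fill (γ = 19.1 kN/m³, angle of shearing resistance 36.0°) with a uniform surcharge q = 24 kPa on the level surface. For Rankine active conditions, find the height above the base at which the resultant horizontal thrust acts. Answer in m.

K_a = 0.2596.
Triangular part P₁ = ½K_aγH² = 111.3 at H/3 = 2.233 m; rectangular part P₂ = K_a q H = 41.75 at H/2 = 3.350 m.
ȳ = (P₁·2.233 + P₂·3.350)/(P₁+P₂) = 2.538 m.

2.54 m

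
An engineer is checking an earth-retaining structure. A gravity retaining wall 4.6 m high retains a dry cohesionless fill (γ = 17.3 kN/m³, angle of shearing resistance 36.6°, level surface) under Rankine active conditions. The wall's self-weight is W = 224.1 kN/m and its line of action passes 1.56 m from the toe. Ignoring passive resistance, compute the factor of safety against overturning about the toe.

4.92

K_a = tan²(45° − 36.6°/2) = 0.2530.
P_a = ½K_aγH² = 0.5×0.2530×17.3×4.6² = 46.30 kN/m, acting at H/3 = 1.533 m above the base.
Overturning moment M_o = P_a × H/3 = 46.30 × 1.533 = 70.99.
Resisting moment M_r = W × 1.56 = 224.1 × 1.56 = 349.6.
FS_overturning = M_r/M_o = 349.6/70.99 = 4.924.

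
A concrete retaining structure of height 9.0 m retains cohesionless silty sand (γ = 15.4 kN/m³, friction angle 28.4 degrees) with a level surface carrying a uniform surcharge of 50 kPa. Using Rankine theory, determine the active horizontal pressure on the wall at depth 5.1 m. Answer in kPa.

45.7 kPa

K_a = (1 − sin φ)/(1 + sin φ) = 0.3554.
σ_v = γz + q = 15.4 × 5.1 + 50 = 128.5 kPa.
σ_h = K_a σ_v = 0.3554 × 128.5 = 45.68 kPa.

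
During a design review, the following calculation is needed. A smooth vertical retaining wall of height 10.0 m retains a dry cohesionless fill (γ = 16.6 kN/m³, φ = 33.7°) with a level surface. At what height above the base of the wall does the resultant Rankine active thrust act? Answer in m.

3.33 m

K_a = 0.2863.
The pressure distribution is triangular, so the resultant acts at H/3 above the base = 10.0/3 = 3.333 m.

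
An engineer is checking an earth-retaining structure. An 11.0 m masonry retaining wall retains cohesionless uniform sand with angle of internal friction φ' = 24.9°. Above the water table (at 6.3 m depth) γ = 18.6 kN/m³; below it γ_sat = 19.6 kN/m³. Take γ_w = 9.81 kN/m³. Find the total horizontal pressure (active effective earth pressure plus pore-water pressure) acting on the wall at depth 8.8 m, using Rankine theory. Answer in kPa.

82.2 kPa

K_a = (1 − sin φ)/(1 + sin φ) = 0.4074.
γ' = 19.6 − 9.81 = 9.790 kN/m³.
Effective vertical stress at 8.8 m: σ'_v = 18.6×6.3 + 9.790×2.50 = 141.7 kPa.
σ'_h = K_a σ'_v = 0.4074 × 141.7 = 57.71 kPa; u = γ_w × 2.50 = 24.53 kPa.
Total σ_h = 57.71 + 24.53 = 82.24 kPa.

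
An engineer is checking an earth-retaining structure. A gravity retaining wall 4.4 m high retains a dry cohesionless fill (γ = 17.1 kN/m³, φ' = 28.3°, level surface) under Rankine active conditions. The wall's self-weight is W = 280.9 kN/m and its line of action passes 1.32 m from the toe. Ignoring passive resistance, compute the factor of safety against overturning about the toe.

4.28

K_a = tan²(45° − 28.3°/2) = 0.3568.
P_a = ½K_aγH² = 0.5×0.3568×17.1×4.4² = 59.06 kN/m, acting at H/3 = 1.467 m above the base.
Overturning moment M_o = P_a × H/3 = 59.06 × 1.467 = 86.61.
Resisting moment M_r = W × 1.32 = 280.9 × 1.32 = 370.8.
FS_overturning = M_r/M_o = 370.8/86.61 = 4.281.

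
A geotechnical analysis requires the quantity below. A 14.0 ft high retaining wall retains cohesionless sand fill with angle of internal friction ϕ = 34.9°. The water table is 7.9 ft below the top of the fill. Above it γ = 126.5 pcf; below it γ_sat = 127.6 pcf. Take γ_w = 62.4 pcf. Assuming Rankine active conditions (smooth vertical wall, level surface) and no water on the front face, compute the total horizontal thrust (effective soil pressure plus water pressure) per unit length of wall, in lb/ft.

4220 lb/ft

K_a = tan²(45° − φ/2) = 0.2721.
γ' = 127.6 − 62.4 = 65.20 pcf. Depth below WT = 6.1 ft.
σ'_h at WT = K_a γ d_w = 272.0 psf; at base = 272.0 + K_a γ' × 6.1 = 380.2 psf.
P₁ (0–7.9 ft) = ½×272.0×7.9 = 1074. P₂ (7.9–14.0 ft) = ½(272.0+380.2)×6.1 = 1989.
P_w = ½ γ_w h₂² = 0.5×62.4×6.1² = 1161. Total = 1074+1989+1161 = 4224 lb/ft.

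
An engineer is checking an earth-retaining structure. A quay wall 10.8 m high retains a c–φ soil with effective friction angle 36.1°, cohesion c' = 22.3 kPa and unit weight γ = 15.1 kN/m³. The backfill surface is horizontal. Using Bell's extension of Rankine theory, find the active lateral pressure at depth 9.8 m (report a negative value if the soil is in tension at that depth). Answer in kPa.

K_a = (1 − sin φ)/(1 + sin φ) = 0.2585.
σ_a = K_a γ z − 2c√K_a = 0.2585×15.1×9.8 − 2×22.3×0.5084 = 15.58 kPa.

15.6 kPa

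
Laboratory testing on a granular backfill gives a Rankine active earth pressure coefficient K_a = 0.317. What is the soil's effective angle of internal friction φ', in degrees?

31.2°

K_a = tan²(45° − φ/2) ⇒ 45° − φ/2 = arctan(√0.317) = 29.38°.
φ = 2(45° − 29.38°) = 31.24°.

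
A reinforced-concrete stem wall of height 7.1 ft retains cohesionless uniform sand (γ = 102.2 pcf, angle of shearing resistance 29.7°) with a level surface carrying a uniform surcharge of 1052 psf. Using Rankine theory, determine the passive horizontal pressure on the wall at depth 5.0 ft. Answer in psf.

4630 psf

K_p = (1 + sin φ)/(1 − sin φ) = 2.964.
σ_v = γz + q = 102.2 × 5.0 + 1052 = 1563 psf.
σ_h = K_p σ_v = 2.964 × 1563 = 4633 psf.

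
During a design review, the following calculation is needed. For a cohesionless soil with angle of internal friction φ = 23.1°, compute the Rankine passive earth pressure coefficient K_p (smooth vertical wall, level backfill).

2.29

K_p = (1 + sin φ)/(1 − sin φ) = tan²(45° + 23.1°/2) = 2.291.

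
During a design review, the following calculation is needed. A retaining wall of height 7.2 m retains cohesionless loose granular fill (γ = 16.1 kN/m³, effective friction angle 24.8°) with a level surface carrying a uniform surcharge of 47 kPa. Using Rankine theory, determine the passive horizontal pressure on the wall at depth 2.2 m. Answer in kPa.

K_p = (1 + sin φ)/(1 − sin φ) = 2.445.
σ_v = γz + q = 16.1 × 2.2 + 47 = 82.42 kPa.
σ_h = K_p σ_v = 2.445 × 82.42 = 201.5 kPa.

202 kPa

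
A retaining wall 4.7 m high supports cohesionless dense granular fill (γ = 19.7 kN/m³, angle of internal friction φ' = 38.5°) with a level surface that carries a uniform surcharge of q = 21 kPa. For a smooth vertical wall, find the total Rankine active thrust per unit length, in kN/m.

73.6 kN/m

K_a = tan²(45° − φ/2) = 0.2327.
Soil triangle: ½ K_a γ H² = 0.5×0.2327×19.7×4.7² = 50.62 kN/m.
Surcharge rectangle: K_a q H = 0.2327×21×4.7 = 22.96 kN/m.
Total = 50.62 + 22.96 = 73.59 kN/m.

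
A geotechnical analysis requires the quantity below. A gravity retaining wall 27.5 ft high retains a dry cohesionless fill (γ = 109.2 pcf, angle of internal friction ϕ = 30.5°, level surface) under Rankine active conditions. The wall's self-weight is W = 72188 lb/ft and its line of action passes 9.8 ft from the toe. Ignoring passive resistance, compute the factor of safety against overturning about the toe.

5.72

K_a = tan²(45° − 30.5°/2) = 0.3267.
P_a = ½K_aγH² = 0.5×0.3267×109.2×27.5² = 13490 lb/ft, acting at H/3 = 9.167 ft above the base.
Overturning moment M_o = P_a × H/3 = 13490 × 9.167 = 123600.
Resisting moment M_r = W × 9.8 = 72188 × 9.8 = 707400.
FS_overturning = M_r/M_o = 707400/123600 = 5.722.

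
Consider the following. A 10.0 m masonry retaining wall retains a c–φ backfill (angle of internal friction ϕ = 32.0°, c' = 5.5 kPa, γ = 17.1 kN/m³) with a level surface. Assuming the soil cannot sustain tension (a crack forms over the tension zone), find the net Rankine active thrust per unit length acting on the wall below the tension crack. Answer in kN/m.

K_a = 0.3073; √K_a = 0.5543.
Tension-crack depth z_c = 2c/(γ√K_a) = 2×5.5/(17.1×0.5543) = 1.160 m.
σ_a at base = K_a γ H − 2c√K_a = 0.3073×17.1×10.0 − 2×5.5×0.5543 = 46.44 kPa.
P_a = ½ × 46.44 × (H − z_c) = 0.5×46.44×8.840 = 205.3 kN/m.

205 kN/m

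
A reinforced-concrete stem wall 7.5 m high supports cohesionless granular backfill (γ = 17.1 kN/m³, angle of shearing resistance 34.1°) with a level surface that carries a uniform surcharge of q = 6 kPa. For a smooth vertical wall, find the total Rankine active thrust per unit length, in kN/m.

K_a = tan²(45° − φ/2) = 0.2815.
Soil triangle: ½ K_a γ H² = 0.5×0.2815×17.1×7.5² = 135.4 kN/m.
Surcharge rectangle: K_a q H = 0.2815×6×7.5 = 12.67 kN/m.
Total = 135.4 + 12.67 = 148.1 kN/m.

148 kN/m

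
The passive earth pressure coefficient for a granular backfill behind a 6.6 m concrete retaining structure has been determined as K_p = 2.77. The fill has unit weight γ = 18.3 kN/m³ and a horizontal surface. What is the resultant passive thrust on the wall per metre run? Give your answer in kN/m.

1100 kN/m

P = ½ K_p γ H² = 0.5 × 2.77 × 18.3 × 6.6² = 1104 kN/m.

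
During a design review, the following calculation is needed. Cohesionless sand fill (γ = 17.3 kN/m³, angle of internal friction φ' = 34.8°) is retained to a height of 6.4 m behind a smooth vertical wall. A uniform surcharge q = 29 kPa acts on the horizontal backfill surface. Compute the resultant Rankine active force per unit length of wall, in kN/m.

K_a = tan²(45° − φ/2) = 0.2733.
Soil triangle: ½ K_a γ H² = 0.5×0.2733×17.3×6.4² = 96.83 kN/m.
Surcharge rectangle: K_a q H = 0.2733×29×6.4 = 50.73 kN/m.
Total = 96.83 + 50.73 = 147.6 kN/m.

148 kN/m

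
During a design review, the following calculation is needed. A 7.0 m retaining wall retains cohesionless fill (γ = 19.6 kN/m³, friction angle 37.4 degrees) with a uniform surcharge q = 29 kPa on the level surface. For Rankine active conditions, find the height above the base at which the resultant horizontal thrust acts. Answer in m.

2.68 m

K_a = 0.2443.
Triangular part P₁ = ½K_aγH² = 117.3 at H/3 = 2.333 m; rectangular part P₂ = K_a q H = 49.59 at H/2 = 3.500 m.
ȳ = (P₁·2.333 + P₂·3.500)/(P₁+P₂) = 2.680 m.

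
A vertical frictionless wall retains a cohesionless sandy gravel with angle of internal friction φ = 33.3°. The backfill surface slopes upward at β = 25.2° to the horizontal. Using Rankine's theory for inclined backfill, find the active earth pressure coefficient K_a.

K_a = cos β · (cos β − √(cos²β − cos²φ)) / (cos β + √(cos²β − cos²φ)).
cos β = 0.9048, cos φ = 0.8358, √(cos²β − cos²φ) = 0.3466.
K_a = 0.9048 × (0.9048 − 0.3466)/(0.9048 + 0.3466) = 0.4036.

0.404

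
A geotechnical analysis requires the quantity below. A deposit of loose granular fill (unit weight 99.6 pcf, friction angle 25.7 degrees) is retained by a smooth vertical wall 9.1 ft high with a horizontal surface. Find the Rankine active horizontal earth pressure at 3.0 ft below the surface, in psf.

118 psf

K_a = (1 − sin φ)/(1 + sin φ) = 0.3950.
σ_h = K_a γ z = 0.3950 × 99.6 × 3.0 = 118.0 psf.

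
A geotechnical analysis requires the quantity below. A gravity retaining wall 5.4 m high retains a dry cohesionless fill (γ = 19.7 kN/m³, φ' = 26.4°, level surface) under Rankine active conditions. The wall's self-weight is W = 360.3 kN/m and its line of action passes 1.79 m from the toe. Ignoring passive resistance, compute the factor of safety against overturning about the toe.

3.24

K_a = tan²(45° − 26.4°/2) = 0.3844.
P_a = ½K_aγH² = 0.5×0.3844×19.7×5.4² = 110.4 kN/m, acting at H/3 = 1.800 m above the base.
Overturning moment M_o = P_a × H/3 = 110.4 × 1.800 = 198.8.
Resisting moment M_r = W × 1.79 = 360.3 × 1.79 = 644.9.
FS_overturning = M_r/M_o = 644.9/198.8 = 3.245.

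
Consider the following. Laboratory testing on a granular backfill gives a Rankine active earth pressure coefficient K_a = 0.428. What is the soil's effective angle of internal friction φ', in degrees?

23.6°

K_a = tan²(45° − φ/2) ⇒ 45° − φ/2 = arctan(√0.428) = 33.19°.
φ = 2(45° − 33.19°) = 23.61°.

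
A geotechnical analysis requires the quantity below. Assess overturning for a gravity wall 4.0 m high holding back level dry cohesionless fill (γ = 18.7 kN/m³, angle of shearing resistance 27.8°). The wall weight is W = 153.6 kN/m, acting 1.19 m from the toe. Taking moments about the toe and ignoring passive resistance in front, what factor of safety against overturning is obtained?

2.52

K_a = tan²(45° − 27.8°/2) = 0.3639.
P_a = ½K_aγH² = 0.5×0.3639×18.7×4.0² = 54.44 kN/m, acting at H/3 = 1.333 m above the base.
Overturning moment M_o = P_a × H/3 = 54.44 × 1.333 = 72.59.
Resisting moment M_r = W × 1.19 = 153.6 × 1.19 = 182.8.
FS_overturning = M_r/M_o = 182.8/72.59 = 2.518.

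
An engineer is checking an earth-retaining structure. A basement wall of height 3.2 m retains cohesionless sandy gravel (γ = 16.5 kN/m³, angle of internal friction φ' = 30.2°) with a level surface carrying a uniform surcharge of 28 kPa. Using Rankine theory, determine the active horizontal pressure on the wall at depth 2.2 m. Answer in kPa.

21.3 kPa

K_a = (1 − sin φ)/(1 + sin φ) = 0.3307.
σ_v = γz + q = 16.5 × 2.2 + 28 = 64.30 kPa.
σ_h = K_a σ_v = 0.3307 × 64.30 = 21.26 kPa.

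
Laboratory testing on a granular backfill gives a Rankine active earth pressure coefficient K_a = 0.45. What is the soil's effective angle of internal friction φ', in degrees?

K_a = tan²(45° − φ/2) ⇒ 45° − φ/2 = arctan(√0.45) = 33.85°.
φ = 2(45° − 33.85°) = 22.29°.

22.3°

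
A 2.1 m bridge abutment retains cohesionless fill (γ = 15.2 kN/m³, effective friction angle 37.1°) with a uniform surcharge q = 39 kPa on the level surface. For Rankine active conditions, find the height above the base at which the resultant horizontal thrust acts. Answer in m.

0.948 m

K_a = 0.2475.
Triangular part P₁ = ½K_aγH² = 8.295 at H/3 = 0.7000 m; rectangular part P₂ = K_a q H = 20.27 at H/2 = 1.050 m.
ȳ = (P₁·0.7000 + P₂·1.050)/(P₁+P₂) = 0.9484 m.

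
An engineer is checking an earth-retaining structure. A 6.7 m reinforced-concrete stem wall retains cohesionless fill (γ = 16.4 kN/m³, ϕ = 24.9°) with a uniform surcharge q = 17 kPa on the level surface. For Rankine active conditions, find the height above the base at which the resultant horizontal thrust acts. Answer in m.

K_a = 0.4074.
Triangular part P₁ = ½K_aγH² = 150.0 at H/3 = 2.233 m; rectangular part P₂ = K_a q H = 46.41 at H/2 = 3.350 m.
ȳ = (P₁·2.233 + P₂·3.350)/(P₁+P₂) = 2.497 m.

2.50 m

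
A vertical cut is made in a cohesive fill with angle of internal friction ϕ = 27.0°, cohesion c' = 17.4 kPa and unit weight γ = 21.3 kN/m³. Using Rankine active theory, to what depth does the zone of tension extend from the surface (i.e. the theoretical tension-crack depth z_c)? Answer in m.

2.67 m

K_a = tan²(45° − 27.0°/2) = 0.3755; √K_a = 0.6128.
The active pressure is zero where K_a γ z = 2c√K_a, so z_c = 2c/(γ√K_a) = 2×17.4/(21.3×0.6128) = 2.666 m.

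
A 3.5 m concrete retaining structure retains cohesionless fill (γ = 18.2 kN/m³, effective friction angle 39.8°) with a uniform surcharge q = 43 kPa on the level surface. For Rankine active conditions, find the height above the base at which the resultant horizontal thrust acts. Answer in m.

1.50 m

K_a = 0.2194.
Triangular part P₁ = ½K_aγH² = 24.46 at H/3 = 1.167 m; rectangular part P₂ = K_a q H = 33.02 at H/2 = 1.750 m.
ȳ = (P₁·1.167 + P₂·1.750)/(P₁+P₂) = 1.502 m.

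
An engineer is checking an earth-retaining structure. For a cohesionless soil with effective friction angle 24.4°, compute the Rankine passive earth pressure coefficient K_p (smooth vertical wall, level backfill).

2.41

K_p = (1 + sin φ)/(1 − sin φ) = tan²(45° + 24.4°/2) = 2.408.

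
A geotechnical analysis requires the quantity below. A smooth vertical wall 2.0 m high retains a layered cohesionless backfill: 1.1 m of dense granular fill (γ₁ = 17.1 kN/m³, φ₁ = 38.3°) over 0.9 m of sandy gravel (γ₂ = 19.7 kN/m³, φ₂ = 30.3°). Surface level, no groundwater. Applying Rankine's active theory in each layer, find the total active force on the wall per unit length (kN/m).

10.6 kN/m

K_a1 = tan²(45°−38.3°/2) = 0.2347; K_a2 = tan²(45°−30.3°/2) = 0.3293.
Layer 1: σ at base = K_a1 γ₁ h₁ = 4.415 kPa; P₁ = ½×4.415×1.1 = 2.428.
Layer 2: σ_v at top = γ₁h₁ = 18.81; σ_h top = K_a2×18.81 = 6.195; σ_h base = K_a2×(18.81+19.7×0.9) = 12.03.
P₂ = ½(6.195+12.03)×0.9 = 8.203. Total P_a = 2.428+8.203 = 10.63 kN/m.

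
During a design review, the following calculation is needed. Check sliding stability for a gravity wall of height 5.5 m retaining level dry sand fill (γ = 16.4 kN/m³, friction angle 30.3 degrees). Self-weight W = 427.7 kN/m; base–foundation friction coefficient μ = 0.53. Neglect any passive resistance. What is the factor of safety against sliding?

K_a = tan²(45° − 30.3°/2) = 0.3293.
P_a = ½K_aγH² = 0.5×0.3293×16.4×5.5² = 81.69 kN/m, acting at H/3 = 1.833 m above the base.
FS_sliding = μW / P_a = 0.53×427.7 / 81.69 = 2.775.

2.77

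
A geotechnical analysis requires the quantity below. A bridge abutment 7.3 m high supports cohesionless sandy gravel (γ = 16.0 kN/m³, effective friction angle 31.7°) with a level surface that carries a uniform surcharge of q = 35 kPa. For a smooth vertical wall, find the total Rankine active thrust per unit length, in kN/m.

212 kN/m

K_a = tan²(45° − φ/2) = 0.3111.
Soil triangle: ½ K_a γ H² = 0.5×0.3111×16.0×7.3² = 132.6 kN/m.
Surcharge rectangle: K_a q H = 0.3111×35×7.3 = 79.48 kN/m.
Total = 132.6 + 79.48 = 212.1 kN/m.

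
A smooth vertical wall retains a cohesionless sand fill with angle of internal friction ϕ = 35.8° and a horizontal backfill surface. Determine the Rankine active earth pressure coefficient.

K_a = (1 − sin φ)/(1 + sin φ) = (1 − sin 35.8°)/(1 + sin 35.8°) = 0.2619.

0.262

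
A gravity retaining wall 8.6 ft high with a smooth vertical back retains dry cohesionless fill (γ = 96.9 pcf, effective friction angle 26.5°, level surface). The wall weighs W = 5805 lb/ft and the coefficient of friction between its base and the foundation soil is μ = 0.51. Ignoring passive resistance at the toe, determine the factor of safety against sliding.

2.16

K_a = tan²(45° − 26.5°/2) = 0.3829.
P_a = ½K_aγH² = 0.5×0.3829×96.9×8.6² = 1372 lb/ft, acting at H/3 = 2.867 ft above the base.
FS_sliding = μW / P_a = 0.51×5805 / 1372 = 2.158.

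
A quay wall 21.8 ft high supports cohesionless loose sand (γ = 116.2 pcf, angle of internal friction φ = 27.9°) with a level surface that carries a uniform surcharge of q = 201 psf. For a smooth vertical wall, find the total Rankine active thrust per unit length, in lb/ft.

11600 lb/ft

K_a = tan²(45° − φ/2) = 0.3625.
Soil triangle: ½ K_a γ H² = 0.5×0.3625×116.2×21.8² = 10010 lb/ft.
Surcharge rectangle: K_a q H = 0.3625×201×21.8 = 1588 lb/ft.
Total = 10010 + 1588 = 11600 lb/ft.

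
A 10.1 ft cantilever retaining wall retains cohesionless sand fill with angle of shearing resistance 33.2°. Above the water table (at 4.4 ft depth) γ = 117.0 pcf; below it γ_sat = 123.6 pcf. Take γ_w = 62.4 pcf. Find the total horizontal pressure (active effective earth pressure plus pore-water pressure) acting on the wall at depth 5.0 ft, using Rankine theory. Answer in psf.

199 psf

K_a = (1 − sin φ)/(1 + sin φ) = 0.2924.
γ' = 123.6 − 62.4 = 61.20 pcf.
Effective vertical stress at 5.0 ft: σ'_v = 117.0×4.4 + 61.20×0.600 = 551.5 psf.
σ'_h = K_a σ'_v = 0.2924 × 551.5 = 161.2 psf; u = γ_w × 0.600 = 37.44 psf.
Total σ_h = 161.2 + 37.44 = 198.7 psf.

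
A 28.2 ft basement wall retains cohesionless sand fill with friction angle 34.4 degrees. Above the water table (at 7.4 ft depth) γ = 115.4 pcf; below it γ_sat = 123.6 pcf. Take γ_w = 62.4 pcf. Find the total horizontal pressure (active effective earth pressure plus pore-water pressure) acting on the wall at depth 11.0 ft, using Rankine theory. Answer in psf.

523 psf

K_a = (1 − sin φ)/(1 + sin φ) = 0.2780.
γ' = 123.6 − 62.4 = 61.20 pcf.
Effective vertical stress at 11.0 ft: σ'_v = 115.4×7.4 + 61.20×3.60 = 1074 psf.
σ'_h = K_a σ'_v = 0.2780 × 1074 = 298.6 psf; u = γ_w × 3.60 = 224.6 psf.
Total σ_h = 298.6 + 224.6 = 523.3 psf.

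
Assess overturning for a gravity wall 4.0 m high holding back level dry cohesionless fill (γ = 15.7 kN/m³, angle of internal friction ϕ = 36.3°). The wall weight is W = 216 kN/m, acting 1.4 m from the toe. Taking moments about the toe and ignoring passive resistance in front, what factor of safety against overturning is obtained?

7.05

K_a = tan²(45° − 36.3°/2) = 0.2563.
P_a = ½K_aγH² = 0.5×0.2563×15.7×4.0² = 32.19 kN/m, acting at H/3 = 1.333 m above the base.
Overturning moment M_o = P_a × H/3 = 32.19 × 1.333 = 42.92.
Resisting moment M_r = W × 1.4 = 216 × 1.4 = 302.4.
FS_overturning = M_r/M_o = 302.4/42.92 = 7.046.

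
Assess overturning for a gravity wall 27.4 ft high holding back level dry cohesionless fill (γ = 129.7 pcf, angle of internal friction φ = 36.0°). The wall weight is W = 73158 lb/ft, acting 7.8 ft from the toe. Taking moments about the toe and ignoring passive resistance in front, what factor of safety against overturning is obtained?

K_a = tan²(45° − 36.0°/2) = 0.2596.
P_a = ½K_aγH² = 0.5×0.2596×129.7×27.4² = 12640 lb/ft, acting at H/3 = 9.133 ft above the base.
Overturning moment M_o = P_a × H/3 = 12640 × 9.133 = 115400.
Resisting moment M_r = W × 7.8 = 73158 × 7.8 = 570600.
FS_overturning = M_r/M_o = 570600/115400 = 4.943.

4.94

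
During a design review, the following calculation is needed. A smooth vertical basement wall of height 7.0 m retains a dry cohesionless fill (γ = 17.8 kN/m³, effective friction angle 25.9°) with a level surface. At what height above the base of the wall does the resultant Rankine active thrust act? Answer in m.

2.33 m

K_a = 0.3920.
The pressure distribution is triangular, so the resultant acts at H/3 above the base = 7.0/3 = 2.333 m.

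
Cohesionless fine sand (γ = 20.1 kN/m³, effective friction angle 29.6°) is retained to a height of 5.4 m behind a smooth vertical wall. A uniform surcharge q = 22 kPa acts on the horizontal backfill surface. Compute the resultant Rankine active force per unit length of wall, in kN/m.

K_a = tan²(45° − φ/2) = 0.3387.
Soil triangle: ½ K_a γ H² = 0.5×0.3387×20.1×5.4² = 99.27 kN/m.
Surcharge rectangle: K_a q H = 0.3387×22×5.4 = 40.24 kN/m.
Total = 99.27 + 40.24 = 139.5 kN/m.

140 kN/m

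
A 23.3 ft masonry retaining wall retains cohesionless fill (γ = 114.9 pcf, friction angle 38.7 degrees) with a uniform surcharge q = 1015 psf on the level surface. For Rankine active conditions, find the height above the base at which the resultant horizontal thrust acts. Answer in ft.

K_a = 0.2306.
Triangular part P₁ = ½K_aγH² = 7192 at H/3 = 7.767 ft; rectangular part P₂ = K_a q H = 5453 at H/2 = 11.65 ft.
ȳ = (P₁·7.767 + P₂·11.65)/(P₁+P₂) = 9.441 ft.

9.44 ft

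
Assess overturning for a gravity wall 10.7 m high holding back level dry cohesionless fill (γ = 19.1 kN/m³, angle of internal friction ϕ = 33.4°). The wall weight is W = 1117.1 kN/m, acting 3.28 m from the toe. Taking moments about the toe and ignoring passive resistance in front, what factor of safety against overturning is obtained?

K_a = tan²(45° − 33.4°/2) = 0.2899.
P_a = ½K_aγH² = 0.5×0.2899×19.1×10.7² = 317.0 kN/m, acting at H/3 = 3.567 m above the base.
Overturning moment M_o = P_a × H/3 = 317.0 × 3.567 = 1131.
Resisting moment M_r = W × 3.28 = 1117.1 × 3.28 = 3664.
FS_overturning = M_r/M_o = 3664/1131 = 3.241.

3.24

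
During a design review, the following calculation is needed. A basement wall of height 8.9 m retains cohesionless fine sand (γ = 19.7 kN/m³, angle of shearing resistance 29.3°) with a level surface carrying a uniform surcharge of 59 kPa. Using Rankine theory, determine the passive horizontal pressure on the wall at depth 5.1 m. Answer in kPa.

465 kPa

K_p = (1 + sin φ)/(1 − sin φ) = 2.917.
σ_v = γz + q = 19.7 × 5.1 + 59 = 159.5 kPa.
σ_h = K_p σ_v = 2.917 × 159.5 = 465.1 kPa.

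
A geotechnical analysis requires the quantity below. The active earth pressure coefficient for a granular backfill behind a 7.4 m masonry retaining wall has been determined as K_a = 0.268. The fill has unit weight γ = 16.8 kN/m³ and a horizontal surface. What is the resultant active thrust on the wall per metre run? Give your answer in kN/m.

123 kN/m

P = ½ K_a γ H² = 0.5 × 0.268 × 16.8 × 7.4² = 123.3 kN/m.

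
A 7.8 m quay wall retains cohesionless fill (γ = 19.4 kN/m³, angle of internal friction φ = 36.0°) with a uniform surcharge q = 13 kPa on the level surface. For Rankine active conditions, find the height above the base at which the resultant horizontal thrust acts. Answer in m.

2.79 m

K_a = 0.2596.
Triangular part P₁ = ½K_aγH² = 153.2 at H/3 = 2.600 m; rectangular part P₂ = K_a q H = 26.33 at H/2 = 3.900 m.
ȳ = (P₁·2.600 + P₂·3.900)/(P₁+P₂) = 2.791 m.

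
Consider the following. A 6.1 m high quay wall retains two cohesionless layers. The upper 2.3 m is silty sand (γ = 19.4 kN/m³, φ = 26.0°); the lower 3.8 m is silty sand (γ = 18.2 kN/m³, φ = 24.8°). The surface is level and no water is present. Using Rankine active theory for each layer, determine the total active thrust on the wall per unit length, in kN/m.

143 kN/m

K_a1 = tan²(45°−26.0°/2) = 0.3905; K_a2 = tan²(45°−24.8°/2) = 0.4090.
Layer 1: σ at base = K_a1 γ₁ h₁ = 17.42 kPa; P₁ = ½×17.42×2.3 = 20.04.
Layer 2: σ_v at top = γ₁h₁ = 44.62; σ_h top = K_a2×44.62 = 18.25; σ_h base = K_a2×(44.62+18.2×3.8) = 46.54.
P₂ = ½(18.25+46.54)×3.8 = 123.1. Total P_a = 20.04+123.1 = 143.1 kN/m.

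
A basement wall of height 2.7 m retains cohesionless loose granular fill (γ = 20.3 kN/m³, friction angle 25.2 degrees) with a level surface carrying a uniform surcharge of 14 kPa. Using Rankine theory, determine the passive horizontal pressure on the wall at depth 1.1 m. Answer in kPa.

K_p = (1 + sin φ)/(1 − sin φ) = 2.483.
σ_v = γz + q = 20.3 × 1.1 + 14 = 36.33 kPa.
σ_h = K_p σ_v = 2.483 × 36.33 = 90.21 kPa.

90.2 kPa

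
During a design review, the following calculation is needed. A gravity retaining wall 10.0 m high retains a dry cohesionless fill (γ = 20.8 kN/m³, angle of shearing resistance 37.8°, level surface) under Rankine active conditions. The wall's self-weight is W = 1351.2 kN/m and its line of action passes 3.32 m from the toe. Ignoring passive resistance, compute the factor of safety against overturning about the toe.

K_a = tan²(45° − 37.8°/2) = 0.2400.
P_a = ½K_aγH² = 0.5×0.2400×20.8×10.0² = 249.6 kN/m, acting at H/3 = 3.333 m above the base.
Overturning moment M_o = P_a × H/3 = 249.6 × 3.333 = 832.0.
Resisting moment M_r = W × 3.32 = 1351.2 × 3.32 = 4486.
FS_overturning = M_r/M_o = 4486/832.0 = 5.392.

5.39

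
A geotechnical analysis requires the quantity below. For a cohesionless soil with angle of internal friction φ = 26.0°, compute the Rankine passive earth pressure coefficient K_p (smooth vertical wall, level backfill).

K_p = (1 + sin φ)/(1 − sin φ) = tan²(45° + 26.0°/2) = 2.561.

2.56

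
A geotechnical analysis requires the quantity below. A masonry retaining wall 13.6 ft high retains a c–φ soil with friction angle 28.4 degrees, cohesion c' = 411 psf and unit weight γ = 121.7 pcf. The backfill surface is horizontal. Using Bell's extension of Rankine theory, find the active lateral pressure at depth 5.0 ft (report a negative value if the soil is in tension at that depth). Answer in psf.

K_a = (1 − sin φ)/(1 + sin φ) = 0.3554.
σ_a = K_a γ z − 2c√K_a = 0.3554×121.7×5.0 − 2×411×0.5961 = -273.8 psf.

-274 psf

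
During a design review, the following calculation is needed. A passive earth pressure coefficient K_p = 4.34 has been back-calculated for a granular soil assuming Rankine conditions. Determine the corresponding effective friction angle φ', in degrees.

38.7°

K_p = (1+sin φ)/(1−sin φ) ⇒ sin φ = (K_p − 1)/(K_p + 1) = 0.6255.
φ = arcsin(0.6255) = 38.72°.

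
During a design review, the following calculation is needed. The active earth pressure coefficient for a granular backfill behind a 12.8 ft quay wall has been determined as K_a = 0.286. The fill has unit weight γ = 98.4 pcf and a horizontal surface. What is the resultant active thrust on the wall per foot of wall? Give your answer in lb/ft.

2310 lb/ft

P = ½ K_a γ H² = 0.5 × 0.286 × 98.4 × 12.8² = 2305 lb/ft.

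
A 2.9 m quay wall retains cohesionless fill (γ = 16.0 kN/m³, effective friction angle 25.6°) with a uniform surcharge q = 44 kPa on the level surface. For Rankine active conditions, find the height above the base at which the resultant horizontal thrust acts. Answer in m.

K_a = 0.3966.
Triangular part P₁ = ½K_aγH² = 26.68 at H/3 = 0.9667 m; rectangular part P₂ = K_a q H = 50.60 at H/2 = 1.450 m.
ȳ = (P₁·0.9667 + P₂·1.450)/(P₁+P₂) = 1.283 m.

1.28 m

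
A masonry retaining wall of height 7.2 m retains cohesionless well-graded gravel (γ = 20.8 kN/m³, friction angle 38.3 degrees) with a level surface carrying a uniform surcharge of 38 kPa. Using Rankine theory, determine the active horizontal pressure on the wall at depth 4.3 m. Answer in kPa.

K_a = (1 − sin φ)/(1 + sin φ) = 0.2347.
σ_v = γz + q = 20.8 × 4.3 + 38 = 127.4 kPa.
σ_h = K_a σ_v = 0.2347 × 127.4 = 29.91 kPa.

29.9 kPa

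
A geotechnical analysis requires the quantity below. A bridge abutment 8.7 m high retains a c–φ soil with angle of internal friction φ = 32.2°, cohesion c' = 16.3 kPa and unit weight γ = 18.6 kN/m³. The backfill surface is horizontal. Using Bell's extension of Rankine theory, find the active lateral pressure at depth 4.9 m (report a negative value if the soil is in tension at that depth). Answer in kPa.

9.78 kPa

K_a = (1 − sin φ)/(1 + sin φ) = 0.3047.
σ_a = K_a γ z − 2c√K_a = 0.3047×18.6×4.9 − 2×16.3×0.5520 = 9.778 kPa.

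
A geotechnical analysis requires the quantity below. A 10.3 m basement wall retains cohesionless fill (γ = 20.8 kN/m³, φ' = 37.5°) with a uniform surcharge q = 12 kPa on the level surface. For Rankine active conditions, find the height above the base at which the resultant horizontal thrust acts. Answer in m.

K_a = 0.2432.
Triangular part P₁ = ½K_aγH² = 268.3 at H/3 = 3.433 m; rectangular part P₂ = K_a q H = 30.06 at H/2 = 5.150 m.
ȳ = (P₁·3.433 + P₂·5.150)/(P₁+P₂) = 3.606 m.

3.61 m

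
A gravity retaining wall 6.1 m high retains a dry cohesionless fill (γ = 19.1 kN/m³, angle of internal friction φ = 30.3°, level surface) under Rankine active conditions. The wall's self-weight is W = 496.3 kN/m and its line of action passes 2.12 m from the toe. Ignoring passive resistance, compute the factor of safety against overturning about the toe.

4.42

K_a = tan²(45° − 30.3°/2) = 0.3293.
P_a = ½K_aγH² = 0.5×0.3293×19.1×6.1² = 117.0 kN/m, acting at H/3 = 2.033 m above the base.
Overturning moment M_o = P_a × H/3 = 117.0 × 2.033 = 238.0.
Resisting moment M_r = W × 2.12 = 496.3 × 2.12 = 1052.
FS_overturning = M_r/M_o = 1052/238.0 = 4.422.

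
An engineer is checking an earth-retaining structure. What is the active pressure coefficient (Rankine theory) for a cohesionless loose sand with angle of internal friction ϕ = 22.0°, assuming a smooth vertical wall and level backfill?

0.455

K_a = tan²(45° − φ/2) = tan²(34.00°) = 0.4550.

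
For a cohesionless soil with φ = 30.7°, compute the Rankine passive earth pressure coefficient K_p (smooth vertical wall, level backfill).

3.09

K_p = (1 + sin φ)/(1 − sin φ) = tan²(45° + 30.7°/2) = 3.086.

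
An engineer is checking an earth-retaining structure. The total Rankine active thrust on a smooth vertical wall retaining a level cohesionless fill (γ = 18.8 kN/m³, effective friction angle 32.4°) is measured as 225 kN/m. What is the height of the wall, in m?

K_a = 0.3022. P_a = ½ K_a γ H² ⇒ H = √(2P_a/(K_a γ)).
H = √(2×225/(0.3022×18.8)) = 8.899 m.

8.90 m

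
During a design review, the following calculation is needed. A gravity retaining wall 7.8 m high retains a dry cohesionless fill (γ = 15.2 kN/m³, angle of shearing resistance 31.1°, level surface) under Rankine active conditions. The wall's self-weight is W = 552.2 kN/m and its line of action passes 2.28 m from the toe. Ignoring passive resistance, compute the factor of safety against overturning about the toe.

3.29

K_a = tan²(45° − 31.1°/2) = 0.3188.
P_a = ½K_aγH² = 0.5×0.3188×15.2×7.8² = 147.4 kN/m, acting at H/3 = 2.600 m above the base.
Overturning moment M_o = P_a × H/3 = 147.4 × 2.600 = 383.3.
Resisting moment M_r = W × 2.28 = 552.2 × 2.28 = 1259.
FS_overturning = M_r/M_o = 1259/383.3 = 3.285.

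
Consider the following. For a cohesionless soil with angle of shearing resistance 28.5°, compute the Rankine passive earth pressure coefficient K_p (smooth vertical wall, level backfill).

K_p = (1 + sin φ)/(1 − sin φ) = tan²(45° + 28.5°/2) = 2.825.

2.83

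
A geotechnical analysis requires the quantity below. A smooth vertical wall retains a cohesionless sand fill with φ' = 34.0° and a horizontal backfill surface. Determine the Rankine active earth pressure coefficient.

0.283

K_a = tan²(45° − φ/2) = tan²(28.00°) = 0.2827.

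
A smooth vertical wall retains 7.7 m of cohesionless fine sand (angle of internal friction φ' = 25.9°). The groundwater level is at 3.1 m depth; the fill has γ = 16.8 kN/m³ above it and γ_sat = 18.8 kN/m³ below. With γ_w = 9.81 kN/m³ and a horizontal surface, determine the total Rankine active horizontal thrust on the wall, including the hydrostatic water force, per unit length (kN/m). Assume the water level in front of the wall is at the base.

267 kN/m

K_a = tan²(45° − φ/2) = 0.3920.
γ' = 18.8 − 9.81 = 8.990 kN/m³. Depth below WT = 4.6 m.
σ'_h at WT = K_a γ d_w = 20.41 kPa; at base = 20.41 + K_a γ' × 4.6 = 36.62 kPa.
P₁ (0–3.1 m) = ½×20.41×3.1 = 31.64. P₂ (3.1–7.7 m) = ½(20.41+36.62)×4.6 = 131.2.
P_w = ½ γ_w h₂² = 0.5×9.81×4.6² = 103.8. Total = 31.64+131.2+103.8 = 266.6 kN/m.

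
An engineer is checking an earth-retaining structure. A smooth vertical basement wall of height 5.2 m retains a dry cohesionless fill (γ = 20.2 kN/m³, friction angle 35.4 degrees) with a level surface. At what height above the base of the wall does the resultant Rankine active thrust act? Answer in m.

K_a = 0.2664.
The pressure distribution is triangular, so the resultant acts at H/3 above the base = 5.2/3 = 1.733 m.

1.73 m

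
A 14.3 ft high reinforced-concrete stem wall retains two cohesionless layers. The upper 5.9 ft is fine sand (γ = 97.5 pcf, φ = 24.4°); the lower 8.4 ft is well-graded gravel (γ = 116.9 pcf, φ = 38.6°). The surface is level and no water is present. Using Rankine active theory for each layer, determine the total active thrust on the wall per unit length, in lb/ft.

K_a1 = tan²(45°−24.4°/2) = 0.4153; K_a2 = tan²(45°−38.6°/2) = 0.2316.
Layer 1: σ at base = K_a1 γ₁ h₁ = 238.9 psf; P₁ = ½×238.9×5.9 = 704.8.
Layer 2: σ_v at top = γ₁h₁ = 575.2; σ_h top = K_a2×575.2 = 133.2; σ_h base = K_a2×(575.2+116.9×8.4) = 360.7.
P₂ = ½(133.2+360.7)×8.4 = 2074. Total P_a = 704.8+2074 = 2779 lb/ft.

2780 lb/ft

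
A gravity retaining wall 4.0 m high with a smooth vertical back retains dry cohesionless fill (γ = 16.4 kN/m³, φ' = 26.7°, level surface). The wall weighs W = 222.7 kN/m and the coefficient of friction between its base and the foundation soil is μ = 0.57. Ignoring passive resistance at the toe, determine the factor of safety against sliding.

2.55

K_a = tan²(45° − 26.7°/2) = 0.3800.
P_a = ½K_aγH² = 0.5×0.3800×16.4×4.0² = 49.85 kN/m, acting at H/3 = 1.333 m above the base.
FS_sliding = μW / P_a = 0.57×222.7 / 49.85 = 2.546.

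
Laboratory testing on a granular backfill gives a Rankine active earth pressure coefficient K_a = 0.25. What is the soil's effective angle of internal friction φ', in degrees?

36.9°

K_a = tan²(45° − φ/2) ⇒ 45° − φ/2 = arctan(√0.25) = 26.57°.
φ = 2(45° − 26.57°) = 36.87°.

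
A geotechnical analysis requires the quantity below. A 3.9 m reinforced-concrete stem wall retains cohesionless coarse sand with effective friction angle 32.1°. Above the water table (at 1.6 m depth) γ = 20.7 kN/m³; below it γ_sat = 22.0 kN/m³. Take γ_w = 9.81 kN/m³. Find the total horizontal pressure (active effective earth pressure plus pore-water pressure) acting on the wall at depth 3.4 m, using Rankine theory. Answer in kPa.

34.5 kPa

K_a = (1 − sin φ)/(1 + sin φ) = 0.3060.
γ' = 22.0 − 9.81 = 12.19 kN/m³.
Effective vertical stress at 3.4 m: σ'_v = 20.7×1.6 + 12.19×1.80 = 55.06 kPa.
σ'_h = K_a σ'_v = 0.3060 × 55.06 = 16.85 kPa; u = γ_w × 1.80 = 17.66 kPa.
Total σ_h = 16.85 + 17.66 = 34.51 kPa.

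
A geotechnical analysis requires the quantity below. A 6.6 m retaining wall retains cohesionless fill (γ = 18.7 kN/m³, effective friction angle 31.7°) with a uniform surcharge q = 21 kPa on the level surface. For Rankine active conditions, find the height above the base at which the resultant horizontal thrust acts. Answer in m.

2.48 m

K_a = 0.3111.
Triangular part P₁ = ½K_aγH² = 126.7 at H/3 = 2.200 m; rectangular part P₂ = K_a q H = 43.11 at H/2 = 3.300 m.
ȳ = (P₁·2.200 + P₂·3.300)/(P₁+P₂) = 2.479 m.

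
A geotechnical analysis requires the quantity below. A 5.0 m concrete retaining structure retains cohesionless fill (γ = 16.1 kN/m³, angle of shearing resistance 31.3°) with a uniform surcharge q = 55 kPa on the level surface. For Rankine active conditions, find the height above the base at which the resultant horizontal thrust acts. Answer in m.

K_a = 0.3162.
Triangular part P₁ = ½K_aγH² = 63.64 at H/3 = 1.667 m; rectangular part P₂ = K_a q H = 86.96 at H/2 = 2.500 m.
ȳ = (P₁·1.667 + P₂·2.500)/(P₁+P₂) = 2.148 m.

2.15 m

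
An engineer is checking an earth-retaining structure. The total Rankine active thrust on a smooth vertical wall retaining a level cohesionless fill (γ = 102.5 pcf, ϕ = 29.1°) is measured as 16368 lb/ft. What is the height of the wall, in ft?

30.4 ft

K_a = 0.3456. P_a = ½ K_a γ H² ⇒ H = √(2P_a/(K_a γ)).
H = √(2×16368/(0.3456×102.5)) = 30.40 ft.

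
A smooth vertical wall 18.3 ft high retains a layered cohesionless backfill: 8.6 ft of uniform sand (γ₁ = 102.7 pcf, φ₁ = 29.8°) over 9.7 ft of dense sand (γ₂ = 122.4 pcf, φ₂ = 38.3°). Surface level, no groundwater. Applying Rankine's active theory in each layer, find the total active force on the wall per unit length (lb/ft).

K_a1 = tan²(45°−29.8°/2) = 0.3360; K_a2 = tan²(45°−38.3°/2) = 0.2347.
Layer 1: σ at base = K_a1 γ₁ h₁ = 296.8 psf; P₁ = ½×296.8×8.6 = 1276.
Layer 2: σ_v at top = γ₁h₁ = 883.2; σ_h top = K_a2×883.2 = 207.3; σ_h base = K_a2×(883.2+122.4×9.7) = 486.0.
P₂ = ½(207.3+486.0)×9.7 = 3363. Total P_a = 1276+3363 = 4639 lb/ft.

4640 lb/ft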